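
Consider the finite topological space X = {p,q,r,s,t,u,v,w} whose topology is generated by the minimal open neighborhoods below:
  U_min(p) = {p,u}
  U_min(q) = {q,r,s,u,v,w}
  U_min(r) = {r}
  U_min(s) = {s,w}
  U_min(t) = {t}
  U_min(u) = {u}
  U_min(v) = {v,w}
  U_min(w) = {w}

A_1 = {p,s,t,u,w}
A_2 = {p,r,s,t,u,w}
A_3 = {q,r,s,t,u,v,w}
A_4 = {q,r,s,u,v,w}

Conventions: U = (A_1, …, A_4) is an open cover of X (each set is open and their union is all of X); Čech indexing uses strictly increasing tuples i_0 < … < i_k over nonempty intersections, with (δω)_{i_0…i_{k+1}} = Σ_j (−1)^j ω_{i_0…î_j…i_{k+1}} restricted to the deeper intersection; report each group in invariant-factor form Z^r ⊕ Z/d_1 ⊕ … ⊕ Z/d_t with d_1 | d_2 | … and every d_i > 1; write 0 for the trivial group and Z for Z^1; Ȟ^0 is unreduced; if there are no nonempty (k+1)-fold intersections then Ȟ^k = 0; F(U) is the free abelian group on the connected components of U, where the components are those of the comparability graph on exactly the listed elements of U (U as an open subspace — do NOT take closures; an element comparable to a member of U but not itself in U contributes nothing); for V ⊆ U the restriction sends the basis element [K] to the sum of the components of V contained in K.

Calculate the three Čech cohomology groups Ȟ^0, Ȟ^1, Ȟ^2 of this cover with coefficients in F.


nonempty overlaps:
  A12={p,s,t,u,w} A13={s,t,u,w} A14={s,u,w} A23={r,s,t,u,w} A24={r,s,u,w} A34={q,r,s,u,v,w}
  A123={s,t,u,w} A124={s,u,w} A134={s,u,w} A234={r,s,u,w}
  A1234={s,u,w}
components per intersection:
  A1: {p,u} {s,w} {t}
  A2: {p,u} {r} {s,w} {t}
  A3: {q,r,s,u,v,w} {t}
  A4: {q,r,s,u,v,w}
  A12: {p,u} {s,w} {t}
  A13: {s,w} {t} {u}
  A14: {s,w} {u}
  A23: {r} {s,w} {t} {u}
  A24: {r} {s,w} {u}
  A34: {q,r,s,u,v,w}
  A123: {s,w} {t} {u}
  A124: {s,w} {u}
  A134: {s,w} {u}
  A234: {r} {s,w} {u}
  A1234: {s,w} {u}
C dims 10,16,10,2; δ0: rk 8, SNF 1^8; δ1: rk 8, SNF 1^8; δ2: rk 2, SNF 1^2
degree 0: 10−8−0 = 2 → Ȟ^0 ≅ Z^2
degree 1: 16−8−8 = 0 → Ȟ^1 ≅ 0
degree 2: 10−2−8 = 0 → Ȟ^2 ≅ 0

Ȟ^0 ≅ Z^2, Ȟ^1 ≅ 0, Ȟ^2 ≅ 0


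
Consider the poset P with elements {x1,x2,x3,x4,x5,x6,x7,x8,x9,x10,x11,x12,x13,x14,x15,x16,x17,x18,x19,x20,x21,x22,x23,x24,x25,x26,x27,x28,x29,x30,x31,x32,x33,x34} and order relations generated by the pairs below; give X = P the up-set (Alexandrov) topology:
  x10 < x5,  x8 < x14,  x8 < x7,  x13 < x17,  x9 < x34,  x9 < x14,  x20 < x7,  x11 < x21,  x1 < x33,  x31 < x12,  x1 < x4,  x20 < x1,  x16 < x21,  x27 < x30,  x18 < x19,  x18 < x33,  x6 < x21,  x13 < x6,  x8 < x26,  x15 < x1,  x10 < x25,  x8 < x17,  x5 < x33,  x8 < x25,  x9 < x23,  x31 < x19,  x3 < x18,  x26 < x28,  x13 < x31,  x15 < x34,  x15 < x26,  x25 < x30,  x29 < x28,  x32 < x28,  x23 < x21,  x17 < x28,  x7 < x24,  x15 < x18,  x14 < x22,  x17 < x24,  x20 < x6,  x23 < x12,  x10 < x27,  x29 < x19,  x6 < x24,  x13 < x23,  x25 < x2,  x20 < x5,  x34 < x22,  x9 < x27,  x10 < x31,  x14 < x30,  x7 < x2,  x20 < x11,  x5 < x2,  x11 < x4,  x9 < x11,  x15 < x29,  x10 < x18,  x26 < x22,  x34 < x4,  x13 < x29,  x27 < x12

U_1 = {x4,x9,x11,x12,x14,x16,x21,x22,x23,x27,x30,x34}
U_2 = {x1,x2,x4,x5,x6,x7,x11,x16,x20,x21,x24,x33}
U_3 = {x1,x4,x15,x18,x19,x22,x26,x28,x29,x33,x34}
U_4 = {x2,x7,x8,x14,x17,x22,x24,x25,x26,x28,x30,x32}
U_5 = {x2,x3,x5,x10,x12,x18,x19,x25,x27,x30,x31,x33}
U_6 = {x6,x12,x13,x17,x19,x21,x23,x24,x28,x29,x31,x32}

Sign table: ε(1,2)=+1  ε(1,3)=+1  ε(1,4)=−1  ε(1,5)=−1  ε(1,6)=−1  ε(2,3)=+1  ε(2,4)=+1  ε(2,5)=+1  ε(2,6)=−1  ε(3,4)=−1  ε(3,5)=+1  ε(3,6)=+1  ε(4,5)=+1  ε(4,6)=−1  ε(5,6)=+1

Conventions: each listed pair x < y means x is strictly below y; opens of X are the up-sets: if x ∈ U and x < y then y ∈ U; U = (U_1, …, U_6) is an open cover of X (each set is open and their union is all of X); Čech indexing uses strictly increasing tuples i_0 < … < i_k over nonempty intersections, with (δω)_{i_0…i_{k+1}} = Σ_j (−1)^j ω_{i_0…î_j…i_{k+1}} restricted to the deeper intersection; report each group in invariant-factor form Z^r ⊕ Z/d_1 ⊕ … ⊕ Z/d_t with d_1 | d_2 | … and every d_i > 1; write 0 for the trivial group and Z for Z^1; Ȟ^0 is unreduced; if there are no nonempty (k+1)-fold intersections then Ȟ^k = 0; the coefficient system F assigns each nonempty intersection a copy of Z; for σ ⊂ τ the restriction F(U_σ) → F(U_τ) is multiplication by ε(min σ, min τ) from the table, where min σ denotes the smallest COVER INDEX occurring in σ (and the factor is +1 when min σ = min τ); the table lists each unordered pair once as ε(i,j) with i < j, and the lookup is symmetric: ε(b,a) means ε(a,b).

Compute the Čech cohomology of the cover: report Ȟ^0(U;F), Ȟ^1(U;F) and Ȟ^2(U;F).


cover nerve:
  U12={x4,x11,x16,x21} U13={x4,x22,x34} U14={x14,x22,x30} U15={x12,x27,x30} U16={x12,x21,x23} U23={x1,x4,x33} U24={x2,x7,x24} U25={x2,x5,x33} U26={x6,x21,x24} U34={x22,x26,x28} U35={x18,x19,x33} U36={x19,x28,x29} U45={x2,x25,x30} U46={x17,x24,x28,x32} U56={x12,x19,x31}
  U123={x4} U126={x21} U134={x22} U145={x30} U156={x12} U235={x33} U245={x2} U246={x24} U346={x28} U356={x19}
C dims 6,15,10; δ0: rk 6, SNF 1^5·2; δ1: rk 9, SNF 1^9
Ȟ^0: (6−6)−0=0 ⇒ 0
Ȟ^1: (15−9)−6=0 plus torsion [2] ⇒ Z/2
Ȟ^2: (10−0)−9=1 ⇒ Z

Ȟ^0(U;F) ≅ 0, Ȟ^1(U;F) ≅ Z/2, Ȟ^2(U;F) ≅ Z


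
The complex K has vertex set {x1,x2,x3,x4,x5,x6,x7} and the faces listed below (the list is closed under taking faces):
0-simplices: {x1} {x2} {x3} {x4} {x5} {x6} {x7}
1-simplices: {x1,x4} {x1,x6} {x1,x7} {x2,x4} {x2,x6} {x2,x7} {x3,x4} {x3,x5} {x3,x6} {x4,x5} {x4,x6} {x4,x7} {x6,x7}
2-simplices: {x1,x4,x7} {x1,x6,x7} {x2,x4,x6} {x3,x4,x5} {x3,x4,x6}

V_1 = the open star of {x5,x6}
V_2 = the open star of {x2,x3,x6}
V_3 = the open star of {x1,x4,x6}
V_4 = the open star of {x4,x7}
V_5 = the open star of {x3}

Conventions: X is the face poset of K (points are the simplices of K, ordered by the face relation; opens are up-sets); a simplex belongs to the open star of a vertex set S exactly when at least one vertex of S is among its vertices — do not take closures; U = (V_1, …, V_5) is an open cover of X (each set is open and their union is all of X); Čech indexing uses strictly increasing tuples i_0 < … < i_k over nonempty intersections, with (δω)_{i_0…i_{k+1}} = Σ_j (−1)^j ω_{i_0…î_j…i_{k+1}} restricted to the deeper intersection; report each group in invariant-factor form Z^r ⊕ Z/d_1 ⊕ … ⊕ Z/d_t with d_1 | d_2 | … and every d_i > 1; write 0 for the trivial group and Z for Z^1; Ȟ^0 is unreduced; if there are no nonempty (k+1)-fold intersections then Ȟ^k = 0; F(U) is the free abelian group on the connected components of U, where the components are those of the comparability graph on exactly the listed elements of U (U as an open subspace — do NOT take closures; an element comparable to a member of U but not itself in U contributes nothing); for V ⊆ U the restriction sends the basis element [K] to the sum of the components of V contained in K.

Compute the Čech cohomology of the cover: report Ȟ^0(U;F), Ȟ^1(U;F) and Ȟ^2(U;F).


nonempty intersections:
  V1={{x5},{x6},{x1,x6},{x2,x6},{x3,x5},{x3,x6},{x4,x5},{x4,x6},{x6,x7},{x1,x6,x7},{x2,x4,x6},{x3,x4,x5},{x3,x4,x6}} V2={{x2},{x3},{x6},{x1,x6},{x2,x4},{x2,x6},{x2,x7},{x3,x4},{x3,x5},{x3,x6},{x4,x6},{x6,x7},{x1,x6,x7},{x2,x4,x6},{x3,x4,x5},{x3,x4,x6}} V3={{x1},{x4},{x6},{x1,x4},{x1,x6},{x1,x7},{x2,x4},{x2,x6},{x3,x4},{x3,x6},{x4,x5},{x4,x6},{x4,x7},{x6,x7},{x1,x4,x7},{x1,x6,x7},{x2,x4,x6},{x3,x4,x5},{x3,x4,x6}} V4={{x4},{x7},{x1,x4},{x1,x7},{x2,x4},{x2,x7},{x3,x4},{x4,x5},{x4,x6},{x4,x7},{x6,x7},{x1,x4,x7},{x1,x6,x7},{x2,x4,x6},{x3,x4,x5},{x3,x4,x6}} V5={{x3},{x3,x4},{x3,x5},{x3,x6},{x3,x4,x5},{x3,x4,x6}}
  V12={{x6},{x1,x6},{x2,x6},{x3,x5},{x3,x6},{x4,x6},{x6,x7},{x1,x6,x7},{x2,x4,x6},{x3,x4,x5},{x3,x4,x6}} V13={{x6},{x1,x6},{x2,x6},{x3,x6},{x4,x5},{x4,x6},{x6,x7},{x1,x6,x7},{x2,x4,x6},{x3,x4,x5},{x3,x4,x6}} V14={{x4,x5},{x4,x6},{x6,x7},{x1,x6,x7},{x2,x4,x6},{x3,x4,x5},{x3,x4,x6}} V15={{x3,x5},{x3,x6},{x3,x4,x5},{x3,x4,x6}} V23={{x6},{x1,x6},{x2,x4},{x2,x6},{x3,x4},{x3,x6},{x4,x6},{x6,x7},{x1,x6,x7},{x2,x4,x6},{x3,x4,x5},{x3,x4,x6}} V24={{x2,x4},{x2,x7},{x3,x4},{x4,x6},{x6,x7},{x1,x6,x7},{x2,x4,x6},{x3,x4,x5},{x3,x4,x6}} V25={{x3},{x3,x4},{x3,x5},{x3,x6},{x3,x4,x5},{x3,x4,x6}} V34={{x4},{x1,x4},{x1,x7},{x2,x4},{x3,x4},{x4,x5},{x4,x6},{x4,x7},{x6,x7},{x1,x4,x7},{x1,x6,x7},{x2,x4,x6},{x3,x4,x5},{x3,x4,x6}} V35={{x3,x4},{x3,x6},{x3,x4,x5},{x3,x4,x6}} V45={{x3,x4},{x3,x4,x5},{x3,x4,x6}}
  V123={{x6},{x1,x6},{x2,x6},{x3,x6},{x4,x6},{x6,x7},{x1,x6,x7},{x2,x4,x6},{x3,x4,x5},{x3,x4,x6}} V124={{x4,x6},{x6,x7},{x1,x6,x7},{x2,x4,x6},{x3,x4,x5},{x3,x4,x6}} V125={{x3,x5},{x3,x6},{x3,x4,x5},{x3,x4,x6}} V134={{x4,x5},{x4,x6},{x6,x7},{x1,x6,x7},{x2,x4,x6},{x3,x4,x5},{x3,x4,x6}} V135={{x3,x6},{x3,x4,x5},{x3,x4,x6}} V145={{x3,x4,x5},{x3,x4,x6}} V234={{x2,x4},{x3,x4},{x4,x6},{x6,x7},{x1,x6,x7},{x2,x4,x6},{x3,x4,x5},{x3,x4,x6}} V235={{x3,x4},{x3,x6},{x3,x4,x5},{x3,x4,x6}} V245={{x3,x4},{x3,x4,x5},{x3,x4,x6}} V345={{x3,x4},{x3,x4,x5},{x3,x4,x6}}
  V1234={{x4,x6},{x6,x7},{x1,x6,x7},{x2,x4,x6},{x3,x4,x5},{x3,x4,x6}} V1235={{x3,x6},{x3,x4,x5},{x3,x4,x6}} V1245={{x3,x4,x5},{x3,x4,x6}} V1345={{x3,x4,x5},{x3,x4,x6}} V2345={{x3,x4},{x3,x4,x5},{x3,x4,x6}}
  V12345={{x3,x4,x5},{x3,x4,x6}}
components per intersection:
  V1: {{x5},{x3,x5},{x4,x5},{x3,x4,x5}} {{x6},{x1,x6},{x2,x6},{x3,x6},{x4,x6},{x6,x7},{x1,x6,x7},{x2,x4,x6},{x3,x4,x6}}
  V2: {{x2},{x3},{x6},{x1,x6},{x2,x4},{x2,x6},{x2,x7},{x3,x4},{x3,x5},{x3,x6},{x4,x6},{x6,x7},{x1,x6,x7},{x2,x4,x6},{x3,x4,x5},{x3,x4,x6}}
  V3: {{x1},{x4},{x6},{x1,x4},{x1,x6},{x1,x7},{x2,x4},{x2,x6},{x3,x4},{x3,x6},{x4,x5},{x4,x6},{x4,x7},{x6,x7},{x1,x4,x7},{x1,x6,x7},{x2,x4,x6},{x3,x4,x5},{x3,x4,x6}}
  V4: {{x4},{x7},{x1,x4},{x1,x7},{x2,x4},{x2,x7},{x3,x4},{x4,x5},{x4,x6},{x4,x7},{x6,x7},{x1,x4,x7},{x1,x6,x7},{x2,x4,x6},{x3,x4,x5},{x3,x4,x6}}
  V5: {{x3},{x3,x4},{x3,x5},{x3,x6},{x3,x4,x5},{x3,x4,x6}}
  V12: {{x6},{x1,x6},{x2,x6},{x3,x6},{x4,x6},{x6,x7},{x1,x6,x7},{x2,x4,x6},{x3,x4,x6}} {{x3,x5},{x3,x4,x5}}
  V13: {{x6},{x1,x6},{x2,x6},{x3,x6},{x4,x6},{x6,x7},{x1,x6,x7},{x2,x4,x6},{x3,x4,x6}} {{x4,x5},{x3,x4,x5}}
  V14: {{x4,x5},{x3,x4,x5}} {{x4,x6},{x2,x4,x6},{x3,x4,x6}} {{x6,x7},{x1,x6,x7}}
  V15: {{x3,x5},{x3,x4,x5}} {{x3,x6},{x3,x4,x6}}
  V23: {{x6},{x1,x6},{x2,x4},{x2,x6},{x3,x4},{x3,x6},{x4,x6},{x6,x7},{x1,x6,x7},{x2,x4,x6},{x3,x4,x5},{x3,x4,x6}}
  V24: {{x2,x4},{x3,x4},{x4,x6},{x2,x4,x6},{x3,x4,x5},{x3,x4,x6}} {{x2,x7}} {{x6,x7},{x1,x6,x7}}
  V25: {{x3},{x3,x4},{x3,x5},{x3,x6},{x3,x4,x5},{x3,x4,x6}}
  V34: {{x4},{x1,x4},{x1,x7},{x2,x4},{x3,x4},{x4,x5},{x4,x6},{x4,x7},{x6,x7},{x1,x4,x7},{x1,x6,x7},{x2,x4,x6},{x3,x4,x5},{x3,x4,x6}}
  V35: {{x3,x4},{x3,x6},{x3,x4,x5},{x3,x4,x6}}
  V45: {{x3,x4},{x3,x4,x5},{x3,x4,x6}}
  V123: {{x6},{x1,x6},{x2,x6},{x3,x6},{x4,x6},{x6,x7},{x1,x6,x7},{x2,x4,x6},{x3,x4,x6}} {{x3,x4,x5}}
  V124: {{x4,x6},{x2,x4,x6},{x3,x4,x6}} {{x6,x7},{x1,x6,x7}} {{x3,x4,x5}}
  V125: {{x3,x5},{x3,x4,x5}} {{x3,x6},{x3,x4,x6}}
  V134: {{x4,x5},{x3,x4,x5}} {{x4,x6},{x2,x4,x6},{x3,x4,x6}} {{x6,x7},{x1,x6,x7}}
  V135: {{x3,x6},{x3,x4,x6}} {{x3,x4,x5}}
  V145: {{x3,x4,x5}} {{x3,x4,x6}}
  V234: {{x2,x4},{x3,x4},{x4,x6},{x2,x4,x6},{x3,x4,x5},{x3,x4,x6}} {{x6,x7},{x1,x6,x7}}
  V235: {{x3,x4},{x3,x6},{x3,x4,x5},{x3,x4,x6}}
  V245: {{x3,x4},{x3,x4,x5},{x3,x4,x6}}
  V345: {{x3,x4},{x3,x4,x5},{x3,x4,x6}}
  V1234: {{x4,x6},{x2,x4,x6},{x3,x4,x6}} {{x6,x7},{x1,x6,x7}} {{x3,x4,x5}}
  V1235: {{x3,x6},{x3,x4,x6}} {{x3,x4,x5}}
  V1245: {{x3,x4,x5}} {{x3,x4,x6}}
  V1345: {{x3,x4,x5}} {{x3,x4,x6}}
  V2345: {{x3,x4},{x3,x4,x5},{x3,x4,x6}}
  V12345: {{x3,x4,x5}} {{x3,x4,x6}}
C dims 6,17,19,10; δ0: rk 5, SNF 1^5; δ1: rk 11, SNF 1^11; δ2: rk 8, SNF 1^8
Ȟ^0: (6−5)−0=1 ⇒ Z
Ȟ^1: (17−11)−5=1 ⇒ Z
Ȟ^2: (19−8)−11=0 ⇒ 0

Ȟ^0(U;F) ≅ Z, Ȟ^1(U;F) ≅ Z and Ȟ^2(U;F) ≅ 0


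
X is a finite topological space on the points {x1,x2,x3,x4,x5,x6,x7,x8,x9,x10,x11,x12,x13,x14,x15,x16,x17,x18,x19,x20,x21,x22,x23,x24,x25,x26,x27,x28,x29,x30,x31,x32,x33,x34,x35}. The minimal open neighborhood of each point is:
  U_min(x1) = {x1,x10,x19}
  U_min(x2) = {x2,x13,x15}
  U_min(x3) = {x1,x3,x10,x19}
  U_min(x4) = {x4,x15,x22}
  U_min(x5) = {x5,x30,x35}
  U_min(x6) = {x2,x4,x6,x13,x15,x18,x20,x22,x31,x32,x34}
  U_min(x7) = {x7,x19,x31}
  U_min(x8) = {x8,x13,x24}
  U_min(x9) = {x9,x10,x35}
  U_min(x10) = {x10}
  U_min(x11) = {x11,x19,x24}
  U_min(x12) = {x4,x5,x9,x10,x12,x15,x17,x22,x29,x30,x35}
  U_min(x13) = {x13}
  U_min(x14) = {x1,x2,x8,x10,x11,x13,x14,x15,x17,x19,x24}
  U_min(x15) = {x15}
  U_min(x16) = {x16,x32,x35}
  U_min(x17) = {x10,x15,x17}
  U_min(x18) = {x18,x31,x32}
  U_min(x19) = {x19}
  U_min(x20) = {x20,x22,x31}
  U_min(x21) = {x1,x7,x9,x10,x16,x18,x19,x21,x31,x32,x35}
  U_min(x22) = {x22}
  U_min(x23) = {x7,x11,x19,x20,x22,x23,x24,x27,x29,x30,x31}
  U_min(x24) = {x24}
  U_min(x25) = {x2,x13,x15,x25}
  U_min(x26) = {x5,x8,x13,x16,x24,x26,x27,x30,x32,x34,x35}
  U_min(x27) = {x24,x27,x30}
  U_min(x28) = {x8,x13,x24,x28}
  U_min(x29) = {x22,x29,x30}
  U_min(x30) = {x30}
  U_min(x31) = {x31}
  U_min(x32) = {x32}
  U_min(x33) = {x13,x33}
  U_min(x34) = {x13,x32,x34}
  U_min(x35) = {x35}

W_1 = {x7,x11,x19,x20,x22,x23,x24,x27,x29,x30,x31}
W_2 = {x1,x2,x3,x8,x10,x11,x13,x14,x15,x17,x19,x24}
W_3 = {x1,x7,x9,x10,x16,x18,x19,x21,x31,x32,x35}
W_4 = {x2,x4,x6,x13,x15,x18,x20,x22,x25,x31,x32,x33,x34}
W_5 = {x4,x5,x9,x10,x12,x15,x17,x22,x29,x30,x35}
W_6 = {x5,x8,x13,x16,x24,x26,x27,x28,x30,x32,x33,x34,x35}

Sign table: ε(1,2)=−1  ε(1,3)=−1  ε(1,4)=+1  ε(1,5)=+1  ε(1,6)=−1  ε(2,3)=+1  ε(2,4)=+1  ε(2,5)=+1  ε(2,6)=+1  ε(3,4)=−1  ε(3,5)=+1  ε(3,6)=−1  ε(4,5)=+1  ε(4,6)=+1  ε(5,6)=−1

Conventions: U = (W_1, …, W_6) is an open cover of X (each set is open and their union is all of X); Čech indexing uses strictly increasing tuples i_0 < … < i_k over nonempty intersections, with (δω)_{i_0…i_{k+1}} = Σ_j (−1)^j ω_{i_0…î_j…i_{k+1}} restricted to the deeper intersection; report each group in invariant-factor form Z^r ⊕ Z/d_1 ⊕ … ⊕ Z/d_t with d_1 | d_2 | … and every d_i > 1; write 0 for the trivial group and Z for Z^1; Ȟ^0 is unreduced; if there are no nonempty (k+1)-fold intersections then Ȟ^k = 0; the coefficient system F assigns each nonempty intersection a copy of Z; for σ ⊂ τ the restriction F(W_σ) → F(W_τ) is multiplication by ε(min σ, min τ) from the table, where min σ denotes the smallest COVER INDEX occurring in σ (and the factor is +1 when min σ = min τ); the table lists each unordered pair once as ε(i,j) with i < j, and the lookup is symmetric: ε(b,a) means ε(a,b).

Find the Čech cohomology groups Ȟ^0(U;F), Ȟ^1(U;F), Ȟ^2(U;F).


Ȟ^0 ≅ 0; Ȟ^1 ≅ Z/2; Ȟ^2 ≅ Z

nonempty intersections:
  W12={x11,x19,x24} W13={x7,x19,x31} W14={x20,x22,x31} W15={x22,x29,x30} W16={x24,x27,x30} W23={x1,x10,x19} W24={x2,x13,x15} W25={x10,x15,x17} W26={x8,x13,x24} W34={x18,x31,x32} W35={x9,x10,x35} W36={x16,x32,x35} W45={x4,x15,x22} W46={x13,x32,x33,x34} W56={x5,x30,x35}
  W123={x19} W126={x24} W134={x31} W145={x22} W156={x30} W235={x10} W245={x15} W246={x13} W346={x32} W356={x35}
C dims 6,15,10; δ0: rk 6, SNF 1^5·2; δ1: rk 9, SNF 1^9
Ȟ^0: (6−6)−0=0 ⇒ 0
Ȟ^1: (15−9)−6=0 plus torsion [2] ⇒ Z/2
Ȟ^2: (10−0)−9=1 ⇒ Z


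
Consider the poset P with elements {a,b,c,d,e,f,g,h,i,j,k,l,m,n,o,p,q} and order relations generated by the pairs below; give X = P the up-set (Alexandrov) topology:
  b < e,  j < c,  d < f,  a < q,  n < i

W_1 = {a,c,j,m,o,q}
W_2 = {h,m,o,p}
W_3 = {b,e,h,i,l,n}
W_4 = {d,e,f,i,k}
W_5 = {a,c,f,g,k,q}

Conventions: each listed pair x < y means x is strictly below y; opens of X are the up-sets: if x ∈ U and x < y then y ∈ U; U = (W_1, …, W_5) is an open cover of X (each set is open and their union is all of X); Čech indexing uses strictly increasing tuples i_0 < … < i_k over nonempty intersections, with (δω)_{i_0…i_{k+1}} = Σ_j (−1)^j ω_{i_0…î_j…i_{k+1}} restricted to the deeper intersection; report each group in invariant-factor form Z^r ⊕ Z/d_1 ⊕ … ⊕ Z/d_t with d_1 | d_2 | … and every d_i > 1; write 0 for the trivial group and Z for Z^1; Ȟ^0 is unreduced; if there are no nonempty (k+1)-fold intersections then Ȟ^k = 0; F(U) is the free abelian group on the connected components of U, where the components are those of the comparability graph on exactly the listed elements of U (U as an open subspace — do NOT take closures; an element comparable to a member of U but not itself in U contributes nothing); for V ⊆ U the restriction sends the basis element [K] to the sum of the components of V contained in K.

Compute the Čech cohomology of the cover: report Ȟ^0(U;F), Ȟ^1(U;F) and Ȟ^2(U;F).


nonempty overlaps:
  W12={m,o} W15={a,c,q} W23={h} W34={e,i} W45={f,k}
components per intersection:
  W1: {a,q} {c,j} {m} {o}
  W2: {h} {m} {o} {p}
  W3: {b,e} {h} {i,n} {l}
  W4: {d,f} {e} {i} {k}
  W5: {a,q} {c} {f} {g} {k}
  W12: {m} {o}
  W15: {a,q} {c}
  W23: {h}
  W34: {e} {i}
  W45: {f} {k}
C dims 21,9; δ0: rk 9, SNF 1^9
degree 0: 21−9−0 = 12 → Ȟ^0 ≅ Z^12
degree 1: 9−0−9 = 0 → Ȟ^1 ≅ 0
degree 2: 0−0−0 = 0 → Ȟ^2 ≅ 0

Ȟ^0(U;F) ≅ Z^12, Ȟ^1(U;F) ≅ 0 and Ȟ^2(U;F) ≅ 0


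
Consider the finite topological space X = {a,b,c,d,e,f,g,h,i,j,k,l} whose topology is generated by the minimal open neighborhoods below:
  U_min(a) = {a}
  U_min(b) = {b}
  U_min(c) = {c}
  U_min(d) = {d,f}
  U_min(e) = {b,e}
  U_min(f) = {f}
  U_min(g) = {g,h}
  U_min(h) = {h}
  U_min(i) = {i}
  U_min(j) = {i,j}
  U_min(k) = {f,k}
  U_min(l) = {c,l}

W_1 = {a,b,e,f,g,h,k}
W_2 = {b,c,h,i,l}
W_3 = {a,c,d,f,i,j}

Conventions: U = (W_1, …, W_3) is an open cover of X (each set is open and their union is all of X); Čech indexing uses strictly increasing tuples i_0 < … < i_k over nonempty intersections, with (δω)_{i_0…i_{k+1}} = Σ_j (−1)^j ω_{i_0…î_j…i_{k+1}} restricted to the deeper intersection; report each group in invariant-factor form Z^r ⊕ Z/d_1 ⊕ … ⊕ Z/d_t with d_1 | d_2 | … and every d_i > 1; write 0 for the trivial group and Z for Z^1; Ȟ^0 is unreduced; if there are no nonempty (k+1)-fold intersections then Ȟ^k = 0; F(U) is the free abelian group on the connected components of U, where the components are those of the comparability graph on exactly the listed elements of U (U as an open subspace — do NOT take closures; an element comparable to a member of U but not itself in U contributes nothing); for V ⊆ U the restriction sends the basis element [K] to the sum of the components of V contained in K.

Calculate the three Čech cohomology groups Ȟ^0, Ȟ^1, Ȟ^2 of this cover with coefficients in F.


Ȟ^0 ≅ Z^6, Ȟ^1 ≅ 0, Ȟ^2 ≅ 0

nonempty overlaps:
  W12={b,h} W13={a,f} W23={c,i}
components per intersection:
  W1: {a} {b,e} {f,k} {g,h}
  W2: {b} {c,l} {h} {i}
  W3: {a} {c} {d,f} {i,j}
  W12: {b} {h}
  W13: {a} {f}
  W23: {c} {i}
C dims 12,6; δ0: rk 6, SNF 1^6
degree 0: 12−6−0 = 6 → Ȟ^0 ≅ Z^6
degree 1: 6−0−6 = 0 → Ȟ^1 ≅ 0
degree 2: 0−0−0 = 0 → Ȟ^2 ≅ 0


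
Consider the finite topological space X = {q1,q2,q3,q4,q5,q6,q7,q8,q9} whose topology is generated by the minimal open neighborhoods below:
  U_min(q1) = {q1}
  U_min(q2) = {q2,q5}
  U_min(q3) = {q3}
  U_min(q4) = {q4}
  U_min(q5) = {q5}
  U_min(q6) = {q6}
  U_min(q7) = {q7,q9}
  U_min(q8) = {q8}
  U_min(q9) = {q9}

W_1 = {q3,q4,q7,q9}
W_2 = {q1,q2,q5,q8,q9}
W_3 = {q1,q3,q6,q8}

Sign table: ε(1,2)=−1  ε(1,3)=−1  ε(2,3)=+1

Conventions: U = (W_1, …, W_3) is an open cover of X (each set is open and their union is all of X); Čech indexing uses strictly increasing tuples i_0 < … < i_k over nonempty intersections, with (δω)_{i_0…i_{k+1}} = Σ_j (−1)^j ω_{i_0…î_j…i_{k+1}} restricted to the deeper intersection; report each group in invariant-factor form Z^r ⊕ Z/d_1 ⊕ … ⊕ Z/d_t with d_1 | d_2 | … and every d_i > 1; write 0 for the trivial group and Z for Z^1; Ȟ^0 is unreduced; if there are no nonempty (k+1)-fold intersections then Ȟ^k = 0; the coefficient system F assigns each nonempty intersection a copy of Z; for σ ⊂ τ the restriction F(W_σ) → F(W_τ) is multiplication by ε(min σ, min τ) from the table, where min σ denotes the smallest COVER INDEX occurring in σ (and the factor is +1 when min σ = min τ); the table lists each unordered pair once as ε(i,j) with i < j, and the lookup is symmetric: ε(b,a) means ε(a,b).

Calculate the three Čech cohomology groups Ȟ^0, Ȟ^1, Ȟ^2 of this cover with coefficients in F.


Ȟ^0 = Z, Ȟ^1 = Z and Ȟ^2 = 0

nonempty overlaps:
  W12={q9} W13={q3} W23={q1,q8}
C dims 3,3; δ0: rk 2, SNF 1^2
degree 0: 3−2−0 = 1 → Ȟ^0 ≅ Z
degree 1: 3−0−2 = 1 → Ȟ^1 ≅ Z
degree 2: 0−0−0 = 0 → Ȟ^2 ≅ 0


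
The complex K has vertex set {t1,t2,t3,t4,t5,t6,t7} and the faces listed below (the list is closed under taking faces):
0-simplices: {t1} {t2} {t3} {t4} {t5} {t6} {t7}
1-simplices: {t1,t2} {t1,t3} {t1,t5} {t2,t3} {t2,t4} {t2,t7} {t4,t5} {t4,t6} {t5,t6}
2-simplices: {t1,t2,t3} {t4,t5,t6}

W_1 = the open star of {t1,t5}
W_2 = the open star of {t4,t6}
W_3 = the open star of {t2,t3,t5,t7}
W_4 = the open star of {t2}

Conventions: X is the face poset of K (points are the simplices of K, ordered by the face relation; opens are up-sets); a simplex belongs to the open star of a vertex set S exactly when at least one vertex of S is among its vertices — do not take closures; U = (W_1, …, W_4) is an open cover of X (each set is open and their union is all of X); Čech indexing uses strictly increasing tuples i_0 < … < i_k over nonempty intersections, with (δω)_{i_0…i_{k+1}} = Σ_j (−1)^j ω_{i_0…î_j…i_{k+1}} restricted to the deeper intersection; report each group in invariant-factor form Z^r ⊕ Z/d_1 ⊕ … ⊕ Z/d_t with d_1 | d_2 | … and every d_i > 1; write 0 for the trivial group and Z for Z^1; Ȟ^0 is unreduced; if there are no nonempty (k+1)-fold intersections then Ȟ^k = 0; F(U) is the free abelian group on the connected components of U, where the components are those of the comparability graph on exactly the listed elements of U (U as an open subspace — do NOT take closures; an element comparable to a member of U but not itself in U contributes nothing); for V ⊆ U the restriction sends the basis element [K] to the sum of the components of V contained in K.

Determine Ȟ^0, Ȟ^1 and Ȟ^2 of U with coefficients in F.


nerve simplices:
  W1={{t1},{t5},{t1,t2},{t1,t3},{t1,t5},{t4,t5},{t5,t6},{t1,t2,t3},{t4,t5,t6}} W2={{t4},{t6},{t2,t4},{t4,t5},{t4,t6},{t5,t6},{t4,t5,t6}} W3={{t2},{t3},{t5},{t7},{t1,t2},{t1,t3},{t1,t5},{t2,t3},{t2,t4},{t2,t7},{t4,t5},{t5,t6},{t1,t2,t3},{t4,t5,t6}} W4={{t2},{t1,t2},{t2,t3},{t2,t4},{t2,t7},{t1,t2,t3}}
  W12={{t4,t5},{t5,t6},{t4,t5,t6}} W13={{t5},{t1,t2},{t1,t3},{t1,t5},{t4,t5},{t5,t6},{t1,t2,t3},{t4,t5,t6}} W14={{t1,t2},{t1,t2,t3}} W23={{t2,t4},{t4,t5},{t5,t6},{t4,t5,t6}} W24={{t2,t4}} W34={{t2},{t1,t2},{t2,t3},{t2,t4},{t2,t7},{t1,t2,t3}}
  W123={{t4,t5},{t5,t6},{t4,t5,t6}} W134={{t1,t2},{t1,t2,t3}} W234={{t2,t4}}
components per intersection:
  W1: {{t1},{t5},{t1,t2},{t1,t3},{t1,t5},{t4,t5},{t5,t6},{t1,t2,t3},{t4,t5,t6}}
  W2: {{t4},{t6},{t2,t4},{t4,t5},{t4,t6},{t5,t6},{t4,t5,t6}}
  W3: {{t2},{t3},{t7},{t1,t2},{t1,t3},{t2,t3},{t2,t4},{t2,t7},{t1,t2,t3}} {{t5},{t1,t5},{t4,t5},{t5,t6},{t4,t5,t6}}
  W4: {{t2},{t1,t2},{t2,t3},{t2,t4},{t2,t7},{t1,t2,t3}}
  W12: {{t4,t5},{t5,t6},{t4,t5,t6}}
  W13: {{t5},{t1,t5},{t4,t5},{t5,t6},{t4,t5,t6}} {{t1,t2},{t1,t3},{t1,t2,t3}}
  W14: {{t1,t2},{t1,t2,t3}}
  W23: {{t2,t4}} {{t4,t5},{t5,t6},{t4,t5,t6}}
  W24: {{t2,t4}}
  W34: {{t2},{t1,t2},{t2,t3},{t2,t4},{t2,t7},{t1,t2,t3}}
  W123: {{t4,t5},{t5,t6},{t4,t5,t6}}
  W134: {{t1,t2},{t1,t2,t3}}
  W234: {{t2,t4}}
C dims 5,8,3; δ0: rk 4, SNF 1^4; δ1: rk 3, SNF 1^3
degree 0: 5−4−0 = 1 → Ȟ^0 ≅ Z
degree 1: 8−3−4 = 1 → Ȟ^1 ≅ Z
degree 2: 3−0−3 = 0 → Ȟ^2 ≅ 0

Ȟ^0(U;F) ≅ Z, Ȟ^1(U;F) ≅ Z and Ȟ^2(U;F) ≅ 0


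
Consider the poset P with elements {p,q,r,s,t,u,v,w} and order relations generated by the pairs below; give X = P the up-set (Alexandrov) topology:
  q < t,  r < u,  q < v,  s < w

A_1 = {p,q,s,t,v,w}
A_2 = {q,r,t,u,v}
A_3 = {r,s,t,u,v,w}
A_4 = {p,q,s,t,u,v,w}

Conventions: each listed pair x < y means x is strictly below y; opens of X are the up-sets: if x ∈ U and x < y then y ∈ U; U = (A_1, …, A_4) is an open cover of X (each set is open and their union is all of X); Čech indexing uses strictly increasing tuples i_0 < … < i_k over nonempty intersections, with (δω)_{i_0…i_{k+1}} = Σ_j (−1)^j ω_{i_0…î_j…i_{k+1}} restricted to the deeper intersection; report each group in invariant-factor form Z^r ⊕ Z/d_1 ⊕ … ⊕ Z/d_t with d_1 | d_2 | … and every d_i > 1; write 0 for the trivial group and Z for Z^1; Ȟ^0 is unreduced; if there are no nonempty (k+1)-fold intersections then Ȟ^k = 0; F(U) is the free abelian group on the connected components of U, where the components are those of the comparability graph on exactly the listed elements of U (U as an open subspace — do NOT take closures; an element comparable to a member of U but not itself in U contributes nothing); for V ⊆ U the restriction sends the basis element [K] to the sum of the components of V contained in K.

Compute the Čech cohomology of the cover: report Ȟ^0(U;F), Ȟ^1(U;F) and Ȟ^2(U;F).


nerve simplices:
  A12={q,t,v} A13={s,t,v,w} A14={p,q,s,t,v,w} A23={r,t,u,v} A24={q,t,u,v} A34={s,t,u,v,w}
  A123={t,v} A124={q,t,v} A134={s,t,v,w} A234={t,u,v}
  A1234={t,v}
components per intersection:
  A1: {p} {q,t,v} {s,w}
  A2: {q,t,v} {r,u}
  A3: {r,u} {s,w} {t} {v}
  A4: {p} {q,t,v} {s,w} {u}
  A12: {q,t,v}
  A13: {s,w} {t} {v}
  A14: {p} {q,t,v} {s,w}
  A23: {r,u} {t} {v}
  A24: {q,t,v} {u}
  A34: {s,w} {t} {u} {v}
  A123: {t} {v}
  A124: {q,t,v}
  A134: {s,w} {t} {v}
  A234: {t} {u} {v}
  A1234: {t} {v}
C dims 13,16,9,2; δ0: rk 9, SNF 1^9; δ1: rk 7, SNF 1^7; δ2: rk 2, SNF 1^2
degree 0: 13−9−0 = 4 → Ȟ^0 ≅ Z^4
degree 1: 16−7−9 = 0 → Ȟ^1 ≅ 0
degree 2: 9−2−7 = 0 → Ȟ^2 ≅ 0

Ȟ^0 = Z^4; Ȟ^1 = 0; Ȟ^2 = 0


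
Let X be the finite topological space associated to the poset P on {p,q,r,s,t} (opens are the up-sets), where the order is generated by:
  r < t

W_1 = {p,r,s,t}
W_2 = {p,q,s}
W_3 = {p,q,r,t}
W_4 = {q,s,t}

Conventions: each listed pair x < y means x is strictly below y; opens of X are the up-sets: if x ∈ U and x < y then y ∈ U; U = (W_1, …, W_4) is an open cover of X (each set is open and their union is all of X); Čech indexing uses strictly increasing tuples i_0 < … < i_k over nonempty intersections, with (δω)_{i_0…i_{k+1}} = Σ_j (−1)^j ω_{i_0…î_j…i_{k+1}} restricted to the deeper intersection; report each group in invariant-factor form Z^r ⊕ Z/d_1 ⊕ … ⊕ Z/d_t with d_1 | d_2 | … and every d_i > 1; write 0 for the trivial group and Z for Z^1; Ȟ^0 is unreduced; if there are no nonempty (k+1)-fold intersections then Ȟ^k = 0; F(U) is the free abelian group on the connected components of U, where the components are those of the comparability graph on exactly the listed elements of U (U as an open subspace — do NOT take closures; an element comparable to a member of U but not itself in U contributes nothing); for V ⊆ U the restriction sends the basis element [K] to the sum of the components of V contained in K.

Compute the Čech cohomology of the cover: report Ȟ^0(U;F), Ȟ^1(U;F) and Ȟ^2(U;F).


Ȟ^0 ≅ Z^4, Ȟ^1 ≅ 0, Ȟ^2 ≅ 0

nonempty intersections:
  W12={p,s} W13={p,r,t} W14={s,t} W23={p,q} W24={q,s} W34={q,t}
  W123={p} W124={s} W134={t} W234={q}
components per intersection:
  W1: {p} {r,t} {s}
  W2: {p} {q} {s}
  W3: {p} {q} {r,t}
  W4: {q} {s} {t}
  W12: {p} {s}
  W13: {p} {r,t}
  W14: {s} {t}
  W23: {p} {q}
  W24: {q} {s}
  W34: {q} {t}
  W123: {p}
  W124: {s}
  W134: {t}
  W234: {q}
C dims 12,12,4; δ0: rk 8, SNF 1^8; δ1: rk 4, SNF 1^4
Ȟ^0: (12−8)−0=4 ⇒ Z^4
Ȟ^1: (12−4)−8=0 ⇒ 0
Ȟ^2: (4−0)−4=0 ⇒ 0


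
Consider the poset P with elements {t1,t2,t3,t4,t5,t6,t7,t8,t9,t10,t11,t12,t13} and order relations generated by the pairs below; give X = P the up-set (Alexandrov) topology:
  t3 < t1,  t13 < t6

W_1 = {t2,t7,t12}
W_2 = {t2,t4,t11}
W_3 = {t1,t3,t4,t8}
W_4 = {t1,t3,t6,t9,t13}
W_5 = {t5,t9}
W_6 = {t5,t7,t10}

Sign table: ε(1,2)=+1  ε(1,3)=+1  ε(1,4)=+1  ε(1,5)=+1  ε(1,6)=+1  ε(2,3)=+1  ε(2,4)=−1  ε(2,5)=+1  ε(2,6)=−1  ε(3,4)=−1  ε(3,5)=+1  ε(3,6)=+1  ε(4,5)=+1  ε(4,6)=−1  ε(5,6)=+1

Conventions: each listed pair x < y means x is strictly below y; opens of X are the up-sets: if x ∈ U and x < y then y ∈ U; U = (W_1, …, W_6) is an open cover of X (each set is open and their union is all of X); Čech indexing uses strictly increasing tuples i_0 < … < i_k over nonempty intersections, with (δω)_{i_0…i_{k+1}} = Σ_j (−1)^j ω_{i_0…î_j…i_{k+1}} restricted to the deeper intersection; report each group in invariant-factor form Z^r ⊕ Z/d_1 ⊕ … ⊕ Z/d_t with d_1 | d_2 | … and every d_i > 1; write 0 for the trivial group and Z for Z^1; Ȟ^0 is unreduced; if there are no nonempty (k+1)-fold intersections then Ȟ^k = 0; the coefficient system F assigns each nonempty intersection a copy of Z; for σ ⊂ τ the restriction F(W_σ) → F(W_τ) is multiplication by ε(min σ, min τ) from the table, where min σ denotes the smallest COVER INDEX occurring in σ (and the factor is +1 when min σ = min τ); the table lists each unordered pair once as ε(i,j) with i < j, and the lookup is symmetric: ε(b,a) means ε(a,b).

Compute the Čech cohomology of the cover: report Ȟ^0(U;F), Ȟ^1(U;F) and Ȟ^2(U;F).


nerve of the cover:
  W12={t2} W16={t7} W23={t4} W34={t1,t3} W45={t9} W56={t5}
C dims 6,6; δ0: rk 6, SNF 1^5·2
Ȟ^0 = (6 − 6) − 0 = 0, so Ȟ^0 ≅ 0
Ȟ^1 = (6 − 0) − 6 = 0 plus torsion [2], so Ȟ^1 ≅ Z/2
Ȟ^2 = (0 − 0) − 0 = 0, so Ȟ^2 ≅ 0

Ȟ^0 = 0, Ȟ^1 = Z/2, Ȟ^2 = 0


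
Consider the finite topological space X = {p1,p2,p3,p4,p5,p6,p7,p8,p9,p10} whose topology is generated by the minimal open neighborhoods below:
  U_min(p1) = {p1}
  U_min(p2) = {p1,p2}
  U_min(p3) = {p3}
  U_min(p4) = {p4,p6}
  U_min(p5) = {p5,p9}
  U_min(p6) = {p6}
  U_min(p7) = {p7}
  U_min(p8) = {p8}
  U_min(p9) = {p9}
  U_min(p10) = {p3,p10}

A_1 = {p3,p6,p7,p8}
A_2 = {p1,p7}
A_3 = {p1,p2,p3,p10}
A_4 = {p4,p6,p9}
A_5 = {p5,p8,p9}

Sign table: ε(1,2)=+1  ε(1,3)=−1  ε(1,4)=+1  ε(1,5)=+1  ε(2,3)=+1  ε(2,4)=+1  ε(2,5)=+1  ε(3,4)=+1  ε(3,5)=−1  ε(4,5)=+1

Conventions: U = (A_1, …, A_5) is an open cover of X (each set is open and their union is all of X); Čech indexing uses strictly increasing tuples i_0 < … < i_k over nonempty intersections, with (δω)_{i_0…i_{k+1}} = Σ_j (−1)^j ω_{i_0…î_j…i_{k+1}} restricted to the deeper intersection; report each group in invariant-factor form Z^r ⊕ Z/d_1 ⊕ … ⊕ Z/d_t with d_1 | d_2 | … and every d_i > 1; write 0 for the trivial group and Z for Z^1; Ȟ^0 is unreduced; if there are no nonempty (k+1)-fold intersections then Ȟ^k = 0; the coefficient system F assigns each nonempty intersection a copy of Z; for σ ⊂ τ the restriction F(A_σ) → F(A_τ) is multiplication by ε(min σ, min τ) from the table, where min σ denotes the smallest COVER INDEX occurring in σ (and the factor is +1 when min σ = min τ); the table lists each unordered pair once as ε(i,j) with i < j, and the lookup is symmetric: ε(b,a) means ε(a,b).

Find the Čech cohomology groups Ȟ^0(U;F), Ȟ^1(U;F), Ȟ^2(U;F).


nonempty intersections:
  A12={p7} A13={p3} A14={p6} A15={p8} A23={p1} A45={p9}
C dims 5,6; δ0: rk 5, SNF 1^4·2
Ȟ^0: (5−5)−0=0 ⇒ 0
Ȟ^1: (6−0)−5=1 plus torsion [2] ⇒ Z ⊕ Z/2
Ȟ^2: (0−0)−0=0 ⇒ 0

Ȟ^0(U;F) ≅ 0; Ȟ^1(U;F) ≅ Z ⊕ Z/2; Ȟ^2(U;F) ≅ 0


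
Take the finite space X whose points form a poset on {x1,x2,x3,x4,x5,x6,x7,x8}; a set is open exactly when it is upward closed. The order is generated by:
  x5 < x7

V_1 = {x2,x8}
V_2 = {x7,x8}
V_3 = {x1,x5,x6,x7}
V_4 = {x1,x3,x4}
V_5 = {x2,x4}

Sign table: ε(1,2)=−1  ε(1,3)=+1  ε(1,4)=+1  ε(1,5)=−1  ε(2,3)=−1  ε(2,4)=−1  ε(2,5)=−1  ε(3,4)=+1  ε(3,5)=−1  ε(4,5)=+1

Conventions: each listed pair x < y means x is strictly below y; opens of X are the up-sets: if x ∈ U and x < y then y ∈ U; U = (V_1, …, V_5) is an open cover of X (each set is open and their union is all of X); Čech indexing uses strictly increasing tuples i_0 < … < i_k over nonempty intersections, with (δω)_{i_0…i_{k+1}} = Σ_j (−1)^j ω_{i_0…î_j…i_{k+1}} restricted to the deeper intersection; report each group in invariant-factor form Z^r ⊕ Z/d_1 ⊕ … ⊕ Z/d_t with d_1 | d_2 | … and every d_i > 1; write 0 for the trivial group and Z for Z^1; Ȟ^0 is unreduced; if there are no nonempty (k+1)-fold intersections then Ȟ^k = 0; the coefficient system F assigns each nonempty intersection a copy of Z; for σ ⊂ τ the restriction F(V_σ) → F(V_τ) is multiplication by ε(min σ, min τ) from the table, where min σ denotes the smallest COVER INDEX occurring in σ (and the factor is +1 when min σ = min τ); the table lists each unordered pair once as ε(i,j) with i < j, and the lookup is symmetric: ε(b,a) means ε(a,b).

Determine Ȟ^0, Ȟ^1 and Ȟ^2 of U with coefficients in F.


intersection data:
  V12={x8} V15={x2} V23={x7} V34={x1} V45={x4}
C dims 5,5; δ0: rk 5, SNF 1^4·2
Ȟ^0 = (5 − 5) − 0 = 0, so Ȟ^0 ≅ 0
Ȟ^1 = (5 − 0) − 5 = 0 plus torsion [2], so Ȟ^1 ≅ Z/2
Ȟ^2 = (0 − 0) − 0 = 0, so Ȟ^2 ≅ 0

Ȟ^0 ≅ 0, Ȟ^1 ≅ Z/2 and Ȟ^2 ≅ 0


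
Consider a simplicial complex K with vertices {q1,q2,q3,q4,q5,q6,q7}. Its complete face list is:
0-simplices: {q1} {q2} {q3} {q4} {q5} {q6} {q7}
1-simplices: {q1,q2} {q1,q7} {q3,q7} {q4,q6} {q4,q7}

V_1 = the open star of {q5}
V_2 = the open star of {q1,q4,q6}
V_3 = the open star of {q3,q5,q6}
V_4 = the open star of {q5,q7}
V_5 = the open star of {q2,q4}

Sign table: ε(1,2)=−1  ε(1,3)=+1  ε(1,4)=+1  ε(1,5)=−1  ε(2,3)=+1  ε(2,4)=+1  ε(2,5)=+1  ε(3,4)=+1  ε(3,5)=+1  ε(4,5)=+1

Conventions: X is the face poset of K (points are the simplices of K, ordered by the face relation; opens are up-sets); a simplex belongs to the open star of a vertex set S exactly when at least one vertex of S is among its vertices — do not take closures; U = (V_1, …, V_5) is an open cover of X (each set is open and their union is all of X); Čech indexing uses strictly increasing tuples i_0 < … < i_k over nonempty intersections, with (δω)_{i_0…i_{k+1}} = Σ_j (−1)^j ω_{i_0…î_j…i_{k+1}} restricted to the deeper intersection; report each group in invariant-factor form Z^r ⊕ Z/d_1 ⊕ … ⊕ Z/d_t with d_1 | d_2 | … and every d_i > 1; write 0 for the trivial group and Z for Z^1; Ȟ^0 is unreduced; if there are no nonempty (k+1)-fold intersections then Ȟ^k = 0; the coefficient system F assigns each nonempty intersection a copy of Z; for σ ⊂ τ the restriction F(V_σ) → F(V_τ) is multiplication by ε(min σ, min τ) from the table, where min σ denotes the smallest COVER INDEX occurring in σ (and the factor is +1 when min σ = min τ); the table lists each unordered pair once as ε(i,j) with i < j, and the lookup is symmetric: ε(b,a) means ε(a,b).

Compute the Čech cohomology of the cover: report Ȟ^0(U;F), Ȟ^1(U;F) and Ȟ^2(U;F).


Ȟ^0 ≅ Z; Ȟ^1 ≅ Z; Ȟ^2 ≅ 0

nonempty intersections:
  V1={{q5}} V2={{q1},{q4},{q6},{q1,q2},{q1,q7},{q4,q6},{q4,q7}} V3={{q3},{q5},{q6},{q3,q7},{q4,q6}} V4={{q5},{q7},{q1,q7},{q3,q7},{q4,q7}} V5={{q2},{q4},{q1,q2},{q4,q6},{q4,q7}}
  V13={{q5}} V14={{q5}} V23={{q6},{q4,q6}} V24={{q1,q7},{q4,q7}} V25={{q4},{q1,q2},{q4,q6},{q4,q7}} V34={{q5},{q3,q7}} V35={{q4,q6}} V45={{q4,q7}}
  V134={{q5}} V235={{q4,q6}} V245={{q4,q7}}
C dims 5,8,3; δ0: rk 4, SNF 1^4; δ1: rk 3, SNF 1^3
Ȟ^0: (5−4)−0=1 ⇒ Z
Ȟ^1: (8−3)−4=1 ⇒ Z
Ȟ^2: (3−0)−3=0 ⇒ 0


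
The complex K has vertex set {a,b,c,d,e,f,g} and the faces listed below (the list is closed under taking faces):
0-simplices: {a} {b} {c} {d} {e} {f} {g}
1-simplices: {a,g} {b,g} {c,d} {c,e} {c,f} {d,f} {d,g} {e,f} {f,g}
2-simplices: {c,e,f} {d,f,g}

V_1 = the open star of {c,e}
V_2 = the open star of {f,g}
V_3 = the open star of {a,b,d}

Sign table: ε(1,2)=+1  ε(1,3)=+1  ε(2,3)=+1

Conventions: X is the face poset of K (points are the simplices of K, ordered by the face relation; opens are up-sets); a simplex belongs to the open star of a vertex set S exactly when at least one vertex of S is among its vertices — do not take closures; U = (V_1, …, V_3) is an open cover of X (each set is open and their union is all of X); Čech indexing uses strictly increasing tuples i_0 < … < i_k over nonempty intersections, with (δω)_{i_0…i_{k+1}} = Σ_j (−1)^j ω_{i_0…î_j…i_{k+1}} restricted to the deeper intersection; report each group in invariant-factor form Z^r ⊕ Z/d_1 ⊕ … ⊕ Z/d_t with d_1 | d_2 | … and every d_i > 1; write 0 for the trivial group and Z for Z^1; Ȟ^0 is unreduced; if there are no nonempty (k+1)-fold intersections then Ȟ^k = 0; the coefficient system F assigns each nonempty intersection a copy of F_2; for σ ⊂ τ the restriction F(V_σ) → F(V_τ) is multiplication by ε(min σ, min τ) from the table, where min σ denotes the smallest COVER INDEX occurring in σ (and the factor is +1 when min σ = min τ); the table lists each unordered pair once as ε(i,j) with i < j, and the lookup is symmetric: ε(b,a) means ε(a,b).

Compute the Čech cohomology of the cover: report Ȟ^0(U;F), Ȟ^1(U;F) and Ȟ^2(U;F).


Ȟ^0 ≅ Z/2, Ȟ^1 ≅ Z/2 and Ȟ^2 ≅ 0

nerve simplices:
  V1={{c},{e},{c,d},{c,e},{c,f},{e,f},{c,e,f}} V2={{f},{g},{a,g},{b,g},{c,f},{d,f},{d,g},{e,f},{f,g},{c,e,f},{d,f,g}} V3={{a},{b},{d},{a,g},{b,g},{c,d},{d,f},{d,g},{d,f,g}}
  V12={{c,f},{e,f},{c,e,f}} V13={{c,d}} V23={{a,g},{b,g},{d,f},{d,g},{d,f,g}}
C dims 3,3; δ0: rk_F2 2
degree 0: 3−2−0 = 1 → Ȟ^0 ≅ Z/2
degree 1: 3−0−2 = 1 → Ȟ^1 ≅ Z/2
degree 2: 0−0−0 = 0 → Ȟ^2 ≅ 0


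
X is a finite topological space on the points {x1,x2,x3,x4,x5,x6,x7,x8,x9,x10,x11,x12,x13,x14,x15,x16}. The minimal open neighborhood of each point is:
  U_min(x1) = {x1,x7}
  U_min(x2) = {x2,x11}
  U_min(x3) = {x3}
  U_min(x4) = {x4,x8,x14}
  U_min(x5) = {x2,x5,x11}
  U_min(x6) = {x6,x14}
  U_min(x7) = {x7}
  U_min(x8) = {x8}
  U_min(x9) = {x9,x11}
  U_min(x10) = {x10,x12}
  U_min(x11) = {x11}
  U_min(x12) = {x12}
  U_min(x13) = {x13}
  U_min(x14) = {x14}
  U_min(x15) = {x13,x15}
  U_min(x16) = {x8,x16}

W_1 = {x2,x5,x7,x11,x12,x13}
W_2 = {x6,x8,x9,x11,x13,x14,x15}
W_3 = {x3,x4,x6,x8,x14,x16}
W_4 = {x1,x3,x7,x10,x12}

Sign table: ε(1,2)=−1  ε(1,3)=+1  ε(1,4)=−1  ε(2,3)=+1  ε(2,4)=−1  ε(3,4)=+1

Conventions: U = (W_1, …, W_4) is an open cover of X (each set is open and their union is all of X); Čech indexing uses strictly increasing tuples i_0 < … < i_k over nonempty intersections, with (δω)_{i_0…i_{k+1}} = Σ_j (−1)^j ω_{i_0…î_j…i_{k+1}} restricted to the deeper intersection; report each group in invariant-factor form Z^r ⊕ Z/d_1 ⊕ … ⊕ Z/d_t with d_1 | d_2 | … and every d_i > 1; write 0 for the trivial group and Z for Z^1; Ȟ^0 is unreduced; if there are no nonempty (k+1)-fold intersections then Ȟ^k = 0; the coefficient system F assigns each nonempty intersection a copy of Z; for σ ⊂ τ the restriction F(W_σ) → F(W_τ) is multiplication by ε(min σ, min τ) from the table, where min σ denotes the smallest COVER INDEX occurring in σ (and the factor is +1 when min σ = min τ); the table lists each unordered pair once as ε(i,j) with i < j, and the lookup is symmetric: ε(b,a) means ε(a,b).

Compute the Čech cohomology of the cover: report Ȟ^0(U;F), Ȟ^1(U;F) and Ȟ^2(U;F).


nonempty overlaps:
  W12={x11,x13} W14={x7,x12} W23={x6,x8,x14} W34={x3}
C dims 4,4; δ0: rk 3, SNF 1^3
degree 0: 4−3−0 = 1 → Ȟ^0 ≅ Z
degree 1: 4−0−3 = 1 → Ȟ^1 ≅ Z
degree 2: 0−0−0 = 0 → Ȟ^2 ≅ 0

Ȟ^0(U;F) ≅ Z, Ȟ^1(U;F) ≅ Z and Ȟ^2(U;F) ≅ 0


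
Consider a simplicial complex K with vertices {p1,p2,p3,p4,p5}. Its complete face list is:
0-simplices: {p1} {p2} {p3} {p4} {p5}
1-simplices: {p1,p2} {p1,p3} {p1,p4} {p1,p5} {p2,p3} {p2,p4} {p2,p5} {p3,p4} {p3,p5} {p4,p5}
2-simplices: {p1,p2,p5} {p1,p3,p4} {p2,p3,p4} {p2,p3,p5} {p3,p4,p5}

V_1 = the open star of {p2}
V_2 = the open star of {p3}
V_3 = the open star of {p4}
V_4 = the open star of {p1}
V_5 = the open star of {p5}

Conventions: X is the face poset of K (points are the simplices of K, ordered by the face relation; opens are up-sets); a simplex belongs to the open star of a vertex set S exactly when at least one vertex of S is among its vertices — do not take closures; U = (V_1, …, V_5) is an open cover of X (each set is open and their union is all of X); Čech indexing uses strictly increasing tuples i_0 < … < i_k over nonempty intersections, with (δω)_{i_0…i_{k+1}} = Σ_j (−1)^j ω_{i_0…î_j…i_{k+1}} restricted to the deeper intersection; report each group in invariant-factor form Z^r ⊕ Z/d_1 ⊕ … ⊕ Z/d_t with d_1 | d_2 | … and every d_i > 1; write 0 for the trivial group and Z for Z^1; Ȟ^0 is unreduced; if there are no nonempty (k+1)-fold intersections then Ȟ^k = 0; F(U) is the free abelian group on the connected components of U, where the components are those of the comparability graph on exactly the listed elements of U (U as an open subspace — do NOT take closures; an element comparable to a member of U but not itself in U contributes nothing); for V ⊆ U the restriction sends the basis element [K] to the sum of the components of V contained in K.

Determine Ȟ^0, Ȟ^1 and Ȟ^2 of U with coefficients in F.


Ȟ^0 ≅ Z,  Ȟ^1 ≅ Z,  Ȟ^2 ≅ 0

intersection data:
  V1={{p2},{p1,p2},{p2,p3},{p2,p4},{p2,p5},{p1,p2,p5},{p2,p3,p4},{p2,p3,p5}} V2={{p3},{p1,p3},{p2,p3},{p3,p4},{p3,p5},{p1,p3,p4},{p2,p3,p4},{p2,p3,p5},{p3,p4,p5}} V3={{p4},{p1,p4},{p2,p4},{p3,p4},{p4,p5},{p1,p3,p4},{p2,p3,p4},{p3,p4,p5}} V4={{p1},{p1,p2},{p1,p3},{p1,p4},{p1,p5},{p1,p2,p5},{p1,p3,p4}} V5={{p5},{p1,p5},{p2,p5},{p3,p5},{p4,p5},{p1,p2,p5},{p2,p3,p5},{p3,p4,p5}}
  V12={{p2,p3},{p2,p3,p4},{p2,p3,p5}} V13={{p2,p4},{p2,p3,p4}} V14={{p1,p2},{p1,p2,p5}} V15={{p2,p5},{p1,p2,p5},{p2,p3,p5}} V23={{p3,p4},{p1,p3,p4},{p2,p3,p4},{p3,p4,p5}} V24={{p1,p3},{p1,p3,p4}} V25={{p3,p5},{p2,p3,p5},{p3,p4,p5}} V34={{p1,p4},{p1,p3,p4}} V35={{p4,p5},{p3,p4,p5}} V45={{p1,p5},{p1,p2,p5}}
  V123={{p2,p3,p4}} V125={{p2,p3,p5}} V145={{p1,p2,p5}} V234={{p1,p3,p4}} V235={{p3,p4,p5}}
components per intersection:
  V1: {{p2},{p1,p2},{p2,p3},{p2,p4},{p2,p5},{p1,p2,p5},{p2,p3,p4},{p2,p3,p5}}
  V2: {{p3},{p1,p3},{p2,p3},{p3,p4},{p3,p5},{p1,p3,p4},{p2,p3,p4},{p2,p3,p5},{p3,p4,p5}}
  V3: {{p4},{p1,p4},{p2,p4},{p3,p4},{p4,p5},{p1,p3,p4},{p2,p3,p4},{p3,p4,p5}}
  V4: {{p1},{p1,p2},{p1,p3},{p1,p4},{p1,p5},{p1,p2,p5},{p1,p3,p4}}
  V5: {{p5},{p1,p5},{p2,p5},{p3,p5},{p4,p5},{p1,p2,p5},{p2,p3,p5},{p3,p4,p5}}
  V12: {{p2,p3},{p2,p3,p4},{p2,p3,p5}}
  V13: {{p2,p4},{p2,p3,p4}}
  V14: {{p1,p2},{p1,p2,p5}}
  V15: {{p2,p5},{p1,p2,p5},{p2,p3,p5}}
  V23: {{p3,p4},{p1,p3,p4},{p2,p3,p4},{p3,p4,p5}}
  V24: {{p1,p3},{p1,p3,p4}}
  V25: {{p3,p5},{p2,p3,p5},{p3,p4,p5}}
  V34: {{p1,p4},{p1,p3,p4}}
  V35: {{p4,p5},{p3,p4,p5}}
  V45: {{p1,p5},{p1,p2,p5}}
  V123: {{p2,p3,p4}}
  V125: {{p2,p3,p5}}
  V145: {{p1,p2,p5}}
  V234: {{p1,p3,p4}}
  V235: {{p3,p4,p5}}
C dims 5,10,5; δ0: rk 4, SNF 1^4; δ1: rk 5, SNF 1^5
Ȟ^0 = (5 − 4) − 0 = 1, so Ȟ^0 ≅ Z
Ȟ^1 = (10 − 5) − 4 = 1, so Ȟ^1 ≅ Z
Ȟ^2 = (5 − 0) − 5 = 0, so Ȟ^2 ≅ 0
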